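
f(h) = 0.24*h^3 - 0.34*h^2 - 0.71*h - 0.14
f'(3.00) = 3.73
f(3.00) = 1.15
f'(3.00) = 3.73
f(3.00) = 1.15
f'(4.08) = 8.50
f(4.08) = 7.60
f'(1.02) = -0.65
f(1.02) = -0.96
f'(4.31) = 9.73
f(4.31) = 9.70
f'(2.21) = 1.30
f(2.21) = -0.78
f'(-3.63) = 11.25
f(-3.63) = -13.52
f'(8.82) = 49.30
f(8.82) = 131.82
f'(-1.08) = 0.86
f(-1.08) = -0.07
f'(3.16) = 4.33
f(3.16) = 1.79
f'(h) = 0.72*h^2 - 0.68*h - 0.71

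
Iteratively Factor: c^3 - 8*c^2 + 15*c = (c)*(c^2 - 8*c + 15) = c*(c - 3)*(c - 5)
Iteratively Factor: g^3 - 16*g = (g - 4)*(g^2 + 4*g) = g*(g - 4)*(g + 4)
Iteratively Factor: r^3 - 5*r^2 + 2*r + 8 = (r + 1)*(r^2 - 6*r + 8) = (r - 4)*(r + 1)*(r - 2)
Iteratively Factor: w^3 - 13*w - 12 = (w - 4)*(w^2 + 4*w + 3) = (w - 4)*(w + 1)*(w + 3)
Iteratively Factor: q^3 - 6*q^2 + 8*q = (q)*(q^2 - 6*q + 8) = q*(q - 2)*(q - 4)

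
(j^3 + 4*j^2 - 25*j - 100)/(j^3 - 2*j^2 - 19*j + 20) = (j + 5)/(j - 1)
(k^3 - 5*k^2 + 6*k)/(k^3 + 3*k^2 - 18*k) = (k - 2)/(k + 6)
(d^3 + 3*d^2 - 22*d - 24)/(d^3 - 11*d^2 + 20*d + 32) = (d + 6)/(d - 8)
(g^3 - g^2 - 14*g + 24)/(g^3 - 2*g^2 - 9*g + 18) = (g + 4)/(g + 3)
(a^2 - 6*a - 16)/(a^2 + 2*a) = (a - 8)/a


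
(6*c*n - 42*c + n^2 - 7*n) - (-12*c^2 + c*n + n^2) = 12*c^2 + 5*c*n - 42*c - 7*n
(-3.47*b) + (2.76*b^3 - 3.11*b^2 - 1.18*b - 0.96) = 2.76*b^3 - 3.11*b^2 - 4.65*b - 0.96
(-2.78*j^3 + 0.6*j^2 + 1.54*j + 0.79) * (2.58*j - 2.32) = -7.1724*j^4 + 7.9976*j^3 + 2.5812*j^2 - 1.5346*j - 1.8328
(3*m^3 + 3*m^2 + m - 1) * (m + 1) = 3*m^4 + 6*m^3 + 4*m^2 - 1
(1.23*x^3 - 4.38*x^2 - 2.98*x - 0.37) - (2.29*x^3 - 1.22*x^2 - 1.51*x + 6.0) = -1.06*x^3 - 3.16*x^2 - 1.47*x - 6.37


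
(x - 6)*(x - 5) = x^2 - 11*x + 30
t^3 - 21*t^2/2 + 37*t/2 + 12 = (t - 8)*(t - 3)*(t + 1/2)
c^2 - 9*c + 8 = (c - 8)*(c - 1)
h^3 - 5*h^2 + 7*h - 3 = (h - 3)*(h - 1)^2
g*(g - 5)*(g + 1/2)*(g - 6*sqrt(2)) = g^4 - 6*sqrt(2)*g^3 - 9*g^3/2 - 5*g^2/2 + 27*sqrt(2)*g^2 + 15*sqrt(2)*g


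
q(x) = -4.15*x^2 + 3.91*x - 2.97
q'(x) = 3.91 - 8.3*x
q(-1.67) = -21.07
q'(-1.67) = 17.77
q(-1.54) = -18.83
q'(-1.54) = 16.69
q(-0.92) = -10.08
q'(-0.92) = 11.55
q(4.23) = -60.69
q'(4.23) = -31.20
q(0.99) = -3.17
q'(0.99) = -4.31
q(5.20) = -94.85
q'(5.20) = -39.25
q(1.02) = -3.30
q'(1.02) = -4.56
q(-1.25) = -14.34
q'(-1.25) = 14.28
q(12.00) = -553.65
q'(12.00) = -95.69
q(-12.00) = -647.49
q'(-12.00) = 103.51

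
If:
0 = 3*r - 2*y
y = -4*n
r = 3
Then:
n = -9/8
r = 3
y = 9/2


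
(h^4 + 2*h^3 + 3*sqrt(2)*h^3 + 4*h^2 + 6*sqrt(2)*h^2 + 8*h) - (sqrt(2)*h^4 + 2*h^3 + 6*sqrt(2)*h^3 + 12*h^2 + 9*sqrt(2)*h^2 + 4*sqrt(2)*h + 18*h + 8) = -sqrt(2)*h^4 + h^4 - 3*sqrt(2)*h^3 - 8*h^2 - 3*sqrt(2)*h^2 - 10*h - 4*sqrt(2)*h - 8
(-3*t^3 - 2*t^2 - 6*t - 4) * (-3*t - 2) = 9*t^4 + 12*t^3 + 22*t^2 + 24*t + 8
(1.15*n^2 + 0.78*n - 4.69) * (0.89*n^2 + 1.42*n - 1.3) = 1.0235*n^4 + 2.3272*n^3 - 4.5615*n^2 - 7.6738*n + 6.097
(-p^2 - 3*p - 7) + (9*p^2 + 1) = 8*p^2 - 3*p - 6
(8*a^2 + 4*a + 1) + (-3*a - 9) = 8*a^2 + a - 8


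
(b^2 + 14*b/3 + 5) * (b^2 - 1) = b^4 + 14*b^3/3 + 4*b^2 - 14*b/3 - 5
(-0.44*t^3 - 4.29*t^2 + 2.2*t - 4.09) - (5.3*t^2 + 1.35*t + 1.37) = -0.44*t^3 - 9.59*t^2 + 0.85*t - 5.46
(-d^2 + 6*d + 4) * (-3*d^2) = 3*d^4 - 18*d^3 - 12*d^2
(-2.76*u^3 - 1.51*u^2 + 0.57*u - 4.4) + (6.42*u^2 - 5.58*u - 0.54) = -2.76*u^3 + 4.91*u^2 - 5.01*u - 4.94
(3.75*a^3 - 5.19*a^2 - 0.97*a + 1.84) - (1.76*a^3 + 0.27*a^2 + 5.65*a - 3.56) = 1.99*a^3 - 5.46*a^2 - 6.62*a + 5.4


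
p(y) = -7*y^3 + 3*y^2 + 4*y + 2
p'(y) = -21*y^2 + 6*y + 4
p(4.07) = -403.96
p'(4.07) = -319.44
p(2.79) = -115.51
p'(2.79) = -142.73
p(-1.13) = 11.41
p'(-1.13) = -29.59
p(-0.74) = 3.52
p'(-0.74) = -11.94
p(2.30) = -58.10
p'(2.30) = -93.29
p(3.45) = -235.94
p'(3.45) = -225.25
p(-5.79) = 1438.14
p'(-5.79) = -734.75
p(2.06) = -38.22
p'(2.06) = -72.76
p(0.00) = 2.00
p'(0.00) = 4.00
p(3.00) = -148.00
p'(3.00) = -167.00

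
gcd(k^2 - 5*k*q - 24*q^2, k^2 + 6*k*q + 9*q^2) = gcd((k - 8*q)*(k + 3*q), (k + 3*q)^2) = k + 3*q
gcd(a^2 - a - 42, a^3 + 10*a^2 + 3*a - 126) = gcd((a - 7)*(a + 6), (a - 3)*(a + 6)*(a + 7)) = a + 6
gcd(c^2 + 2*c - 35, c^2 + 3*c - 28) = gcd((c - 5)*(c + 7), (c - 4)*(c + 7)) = c + 7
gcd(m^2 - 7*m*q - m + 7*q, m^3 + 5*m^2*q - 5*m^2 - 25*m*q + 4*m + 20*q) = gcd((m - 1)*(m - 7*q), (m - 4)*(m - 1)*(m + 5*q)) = m - 1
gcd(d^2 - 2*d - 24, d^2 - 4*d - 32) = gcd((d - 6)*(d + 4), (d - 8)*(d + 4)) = d + 4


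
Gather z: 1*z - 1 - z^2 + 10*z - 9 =-z^2 + 11*z - 10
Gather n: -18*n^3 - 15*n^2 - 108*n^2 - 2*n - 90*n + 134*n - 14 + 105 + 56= -18*n^3 - 123*n^2 + 42*n + 147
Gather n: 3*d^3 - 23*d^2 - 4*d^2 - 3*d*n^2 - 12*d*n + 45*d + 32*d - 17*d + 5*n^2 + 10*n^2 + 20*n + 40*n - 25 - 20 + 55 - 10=3*d^3 - 27*d^2 + 60*d + n^2*(15 - 3*d) + n*(60 - 12*d)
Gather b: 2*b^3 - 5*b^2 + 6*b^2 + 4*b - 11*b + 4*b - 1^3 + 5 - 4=2*b^3 + b^2 - 3*b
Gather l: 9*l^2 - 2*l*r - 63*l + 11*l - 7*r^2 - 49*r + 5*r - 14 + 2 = 9*l^2 + l*(-2*r - 52) - 7*r^2 - 44*r - 12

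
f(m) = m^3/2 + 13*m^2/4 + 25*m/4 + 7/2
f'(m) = 3*m^2/2 + 13*m/2 + 25/4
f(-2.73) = 0.49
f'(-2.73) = -0.32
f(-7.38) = -66.59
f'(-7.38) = 39.98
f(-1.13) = -0.13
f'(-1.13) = 0.82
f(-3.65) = -0.33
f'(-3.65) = 2.51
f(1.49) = 21.68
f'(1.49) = 19.27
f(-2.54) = 0.40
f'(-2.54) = -0.58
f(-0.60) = 0.81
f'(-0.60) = 2.89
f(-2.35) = 0.27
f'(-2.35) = -0.74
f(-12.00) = -467.50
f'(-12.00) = 144.25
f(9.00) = 687.50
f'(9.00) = 186.25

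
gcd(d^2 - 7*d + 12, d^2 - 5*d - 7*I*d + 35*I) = 1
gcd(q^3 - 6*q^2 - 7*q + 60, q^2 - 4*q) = q - 4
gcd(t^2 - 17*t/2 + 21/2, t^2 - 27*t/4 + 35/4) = 1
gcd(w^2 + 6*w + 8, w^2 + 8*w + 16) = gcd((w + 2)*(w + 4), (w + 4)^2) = w + 4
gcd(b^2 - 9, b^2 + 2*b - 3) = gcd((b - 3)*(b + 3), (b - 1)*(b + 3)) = b + 3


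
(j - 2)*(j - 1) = j^2 - 3*j + 2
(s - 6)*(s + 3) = s^2 - 3*s - 18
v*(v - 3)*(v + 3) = v^3 - 9*v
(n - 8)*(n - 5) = n^2 - 13*n + 40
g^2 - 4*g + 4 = (g - 2)^2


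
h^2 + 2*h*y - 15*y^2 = (h - 3*y)*(h + 5*y)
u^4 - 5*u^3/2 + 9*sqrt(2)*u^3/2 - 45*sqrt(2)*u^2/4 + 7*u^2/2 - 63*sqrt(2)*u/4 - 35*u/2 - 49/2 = (u - 7/2)*(u + 7*sqrt(2)/2)*(sqrt(2)*u/2 + 1)*(sqrt(2)*u + sqrt(2))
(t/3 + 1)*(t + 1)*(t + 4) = t^3/3 + 8*t^2/3 + 19*t/3 + 4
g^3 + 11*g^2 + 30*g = g*(g + 5)*(g + 6)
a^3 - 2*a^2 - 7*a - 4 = (a - 4)*(a + 1)^2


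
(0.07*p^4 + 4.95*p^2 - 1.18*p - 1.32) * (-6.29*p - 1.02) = -0.4403*p^5 - 0.0714*p^4 - 31.1355*p^3 + 2.3732*p^2 + 9.5064*p + 1.3464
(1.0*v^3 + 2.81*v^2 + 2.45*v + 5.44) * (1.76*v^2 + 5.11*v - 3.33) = 1.76*v^5 + 10.0556*v^4 + 15.3411*v^3 + 12.7366*v^2 + 19.6399*v - 18.1152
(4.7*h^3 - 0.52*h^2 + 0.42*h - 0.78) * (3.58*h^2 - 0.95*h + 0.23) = 16.826*h^5 - 6.3266*h^4 + 3.0786*h^3 - 3.311*h^2 + 0.8376*h - 0.1794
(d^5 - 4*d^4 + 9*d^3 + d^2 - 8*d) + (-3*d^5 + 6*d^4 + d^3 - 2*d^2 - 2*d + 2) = -2*d^5 + 2*d^4 + 10*d^3 - d^2 - 10*d + 2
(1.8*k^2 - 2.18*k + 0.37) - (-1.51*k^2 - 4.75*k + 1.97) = 3.31*k^2 + 2.57*k - 1.6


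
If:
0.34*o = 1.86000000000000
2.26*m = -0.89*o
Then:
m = -2.15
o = 5.47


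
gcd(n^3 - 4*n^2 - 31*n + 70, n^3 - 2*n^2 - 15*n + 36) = 1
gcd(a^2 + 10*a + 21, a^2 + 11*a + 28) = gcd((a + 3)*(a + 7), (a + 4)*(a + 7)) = a + 7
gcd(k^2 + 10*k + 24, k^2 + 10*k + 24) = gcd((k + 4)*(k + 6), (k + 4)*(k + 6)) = k^2 + 10*k + 24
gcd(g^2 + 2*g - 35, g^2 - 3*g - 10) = g - 5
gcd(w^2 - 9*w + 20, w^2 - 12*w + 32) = w - 4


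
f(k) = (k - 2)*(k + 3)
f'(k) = 2*k + 1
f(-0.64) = -6.23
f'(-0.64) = -0.28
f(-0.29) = -6.21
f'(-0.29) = 0.42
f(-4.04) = 6.28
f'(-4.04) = -7.08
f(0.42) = -5.40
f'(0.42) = 1.84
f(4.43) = 18.05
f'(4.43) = 9.86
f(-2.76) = -1.14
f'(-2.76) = -4.52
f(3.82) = 12.41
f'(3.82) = 8.64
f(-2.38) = -2.72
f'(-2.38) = -3.76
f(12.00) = 150.00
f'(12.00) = 25.00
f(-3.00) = 0.00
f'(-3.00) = -5.00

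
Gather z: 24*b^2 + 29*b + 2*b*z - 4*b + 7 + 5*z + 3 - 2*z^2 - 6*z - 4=24*b^2 + 25*b - 2*z^2 + z*(2*b - 1) + 6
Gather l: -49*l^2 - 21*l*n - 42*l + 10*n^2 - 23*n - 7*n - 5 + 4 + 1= -49*l^2 + l*(-21*n - 42) + 10*n^2 - 30*n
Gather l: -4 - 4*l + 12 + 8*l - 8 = 4*l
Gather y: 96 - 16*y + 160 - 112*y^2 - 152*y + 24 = -112*y^2 - 168*y + 280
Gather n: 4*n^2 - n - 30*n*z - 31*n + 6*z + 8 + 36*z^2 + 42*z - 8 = 4*n^2 + n*(-30*z - 32) + 36*z^2 + 48*z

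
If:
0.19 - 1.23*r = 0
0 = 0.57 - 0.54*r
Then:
No Solution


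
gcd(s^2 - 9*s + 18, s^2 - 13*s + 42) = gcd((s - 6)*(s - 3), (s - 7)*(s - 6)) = s - 6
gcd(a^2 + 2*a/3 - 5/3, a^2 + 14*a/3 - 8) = 1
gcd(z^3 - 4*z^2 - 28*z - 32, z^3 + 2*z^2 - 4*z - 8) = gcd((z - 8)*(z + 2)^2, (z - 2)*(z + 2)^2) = z^2 + 4*z + 4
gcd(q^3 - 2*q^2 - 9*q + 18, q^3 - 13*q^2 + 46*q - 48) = q^2 - 5*q + 6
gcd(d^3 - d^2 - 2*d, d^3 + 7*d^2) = d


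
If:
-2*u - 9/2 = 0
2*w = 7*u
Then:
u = -9/4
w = -63/8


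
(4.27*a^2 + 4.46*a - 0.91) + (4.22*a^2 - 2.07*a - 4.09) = 8.49*a^2 + 2.39*a - 5.0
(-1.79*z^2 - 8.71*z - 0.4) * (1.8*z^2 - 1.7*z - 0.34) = -3.222*z^4 - 12.635*z^3 + 14.6956*z^2 + 3.6414*z + 0.136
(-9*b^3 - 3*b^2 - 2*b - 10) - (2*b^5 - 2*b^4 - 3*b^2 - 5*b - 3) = -2*b^5 + 2*b^4 - 9*b^3 + 3*b - 7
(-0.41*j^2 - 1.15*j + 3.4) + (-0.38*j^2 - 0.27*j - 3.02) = -0.79*j^2 - 1.42*j + 0.38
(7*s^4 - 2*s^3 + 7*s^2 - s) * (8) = 56*s^4 - 16*s^3 + 56*s^2 - 8*s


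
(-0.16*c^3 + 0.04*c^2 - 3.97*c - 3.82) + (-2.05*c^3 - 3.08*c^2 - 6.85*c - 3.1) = -2.21*c^3 - 3.04*c^2 - 10.82*c - 6.92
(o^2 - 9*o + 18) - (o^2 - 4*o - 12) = 30 - 5*o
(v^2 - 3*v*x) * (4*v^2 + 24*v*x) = 4*v^4 + 12*v^3*x - 72*v^2*x^2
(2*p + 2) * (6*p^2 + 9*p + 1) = 12*p^3 + 30*p^2 + 20*p + 2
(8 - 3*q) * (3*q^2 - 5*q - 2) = -9*q^3 + 39*q^2 - 34*q - 16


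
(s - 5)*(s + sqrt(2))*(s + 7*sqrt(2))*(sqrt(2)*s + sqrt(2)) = sqrt(2)*s^4 - 4*sqrt(2)*s^3 + 16*s^3 - 64*s^2 + 9*sqrt(2)*s^2 - 80*s - 56*sqrt(2)*s - 70*sqrt(2)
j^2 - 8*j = j*(j - 8)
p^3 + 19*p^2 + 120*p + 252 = (p + 6)^2*(p + 7)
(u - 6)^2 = u^2 - 12*u + 36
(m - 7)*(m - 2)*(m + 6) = m^3 - 3*m^2 - 40*m + 84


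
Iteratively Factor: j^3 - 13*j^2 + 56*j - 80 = (j - 5)*(j^2 - 8*j + 16) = (j - 5)*(j - 4)*(j - 4)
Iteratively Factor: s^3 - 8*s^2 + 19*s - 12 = (s - 1)*(s^2 - 7*s + 12) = (s - 4)*(s - 1)*(s - 3)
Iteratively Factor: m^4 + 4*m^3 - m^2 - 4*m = (m - 1)*(m^3 + 5*m^2 + 4*m) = (m - 1)*(m + 1)*(m^2 + 4*m) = m*(m - 1)*(m + 1)*(m + 4)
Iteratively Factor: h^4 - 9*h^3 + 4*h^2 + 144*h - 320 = (h - 4)*(h^3 - 5*h^2 - 16*h + 80) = (h - 4)^2*(h^2 - h - 20) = (h - 4)^2*(h + 4)*(h - 5)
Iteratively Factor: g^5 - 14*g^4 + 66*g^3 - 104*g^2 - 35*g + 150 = (g + 1)*(g^4 - 15*g^3 + 81*g^2 - 185*g + 150) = (g - 5)*(g + 1)*(g^3 - 10*g^2 + 31*g - 30) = (g - 5)*(g - 3)*(g + 1)*(g^2 - 7*g + 10) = (g - 5)^2*(g - 3)*(g + 1)*(g - 2)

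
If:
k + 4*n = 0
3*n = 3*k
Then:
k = 0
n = 0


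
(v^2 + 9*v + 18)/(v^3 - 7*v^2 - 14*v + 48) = (v + 6)/(v^2 - 10*v + 16)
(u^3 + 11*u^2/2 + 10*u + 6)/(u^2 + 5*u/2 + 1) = (2*u^2 + 7*u + 6)/(2*u + 1)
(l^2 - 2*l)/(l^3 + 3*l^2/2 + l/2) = 2*(l - 2)/(2*l^2 + 3*l + 1)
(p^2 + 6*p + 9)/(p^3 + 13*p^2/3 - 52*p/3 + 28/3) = 3*(p^2 + 6*p + 9)/(3*p^3 + 13*p^2 - 52*p + 28)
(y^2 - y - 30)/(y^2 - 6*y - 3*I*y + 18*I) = (y + 5)/(y - 3*I)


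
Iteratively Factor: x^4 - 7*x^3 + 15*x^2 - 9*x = (x - 3)*(x^3 - 4*x^2 + 3*x) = x*(x - 3)*(x^2 - 4*x + 3) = x*(x - 3)^2*(x - 1)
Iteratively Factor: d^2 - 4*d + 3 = (d - 3)*(d - 1)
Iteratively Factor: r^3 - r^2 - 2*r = (r - 2)*(r^2 + r) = r*(r - 2)*(r + 1)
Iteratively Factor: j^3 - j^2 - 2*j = (j)*(j^2 - j - 2) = j*(j + 1)*(j - 2)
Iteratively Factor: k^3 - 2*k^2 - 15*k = (k - 5)*(k^2 + 3*k) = (k - 5)*(k + 3)*(k)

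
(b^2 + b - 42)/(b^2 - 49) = (b - 6)/(b - 7)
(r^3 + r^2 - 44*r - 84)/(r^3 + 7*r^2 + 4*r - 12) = (r - 7)/(r - 1)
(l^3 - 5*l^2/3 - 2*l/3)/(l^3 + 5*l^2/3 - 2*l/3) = (3*l^2 - 5*l - 2)/(3*l^2 + 5*l - 2)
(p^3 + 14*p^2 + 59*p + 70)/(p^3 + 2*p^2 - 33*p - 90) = (p^2 + 9*p + 14)/(p^2 - 3*p - 18)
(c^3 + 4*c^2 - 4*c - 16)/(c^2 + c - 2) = (c^2 + 2*c - 8)/(c - 1)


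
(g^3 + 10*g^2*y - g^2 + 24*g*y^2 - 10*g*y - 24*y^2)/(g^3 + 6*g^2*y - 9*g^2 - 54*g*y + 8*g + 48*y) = (g + 4*y)/(g - 8)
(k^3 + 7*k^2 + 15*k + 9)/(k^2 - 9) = (k^2 + 4*k + 3)/(k - 3)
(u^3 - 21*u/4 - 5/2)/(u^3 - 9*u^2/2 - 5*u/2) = (u^2 - u/2 - 5)/(u*(u - 5))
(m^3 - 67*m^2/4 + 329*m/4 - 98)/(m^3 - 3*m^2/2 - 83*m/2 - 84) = (4*m^2 - 35*m + 49)/(2*(2*m^2 + 13*m + 21))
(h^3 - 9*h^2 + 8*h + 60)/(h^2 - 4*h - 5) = (h^2 - 4*h - 12)/(h + 1)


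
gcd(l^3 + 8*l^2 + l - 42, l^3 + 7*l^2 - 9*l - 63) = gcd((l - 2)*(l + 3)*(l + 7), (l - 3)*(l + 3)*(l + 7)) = l^2 + 10*l + 21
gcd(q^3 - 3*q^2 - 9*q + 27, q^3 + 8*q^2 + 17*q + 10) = 1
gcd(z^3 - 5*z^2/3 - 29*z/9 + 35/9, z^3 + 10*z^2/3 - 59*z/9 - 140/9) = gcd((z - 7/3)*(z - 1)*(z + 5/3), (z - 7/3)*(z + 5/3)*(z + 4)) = z^2 - 2*z/3 - 35/9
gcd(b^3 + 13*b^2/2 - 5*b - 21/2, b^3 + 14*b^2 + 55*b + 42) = b^2 + 8*b + 7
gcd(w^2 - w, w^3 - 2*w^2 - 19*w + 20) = w - 1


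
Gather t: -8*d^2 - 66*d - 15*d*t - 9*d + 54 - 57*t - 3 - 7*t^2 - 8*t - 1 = -8*d^2 - 75*d - 7*t^2 + t*(-15*d - 65) + 50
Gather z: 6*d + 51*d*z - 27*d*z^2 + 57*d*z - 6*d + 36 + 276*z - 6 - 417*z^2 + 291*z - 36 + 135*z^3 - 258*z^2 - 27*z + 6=135*z^3 + z^2*(-27*d - 675) + z*(108*d + 540)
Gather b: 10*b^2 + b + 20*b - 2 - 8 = 10*b^2 + 21*b - 10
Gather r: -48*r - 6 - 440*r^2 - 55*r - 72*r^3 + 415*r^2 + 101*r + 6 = -72*r^3 - 25*r^2 - 2*r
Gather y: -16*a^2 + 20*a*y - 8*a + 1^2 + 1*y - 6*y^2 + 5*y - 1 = -16*a^2 - 8*a - 6*y^2 + y*(20*a + 6)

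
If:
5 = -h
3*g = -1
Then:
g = -1/3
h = -5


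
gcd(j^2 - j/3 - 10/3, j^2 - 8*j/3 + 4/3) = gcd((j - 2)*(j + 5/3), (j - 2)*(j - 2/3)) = j - 2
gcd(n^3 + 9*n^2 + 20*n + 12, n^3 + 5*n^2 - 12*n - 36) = n^2 + 8*n + 12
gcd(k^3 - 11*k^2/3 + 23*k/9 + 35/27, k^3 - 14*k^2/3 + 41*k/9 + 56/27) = k^2 - 2*k - 7/9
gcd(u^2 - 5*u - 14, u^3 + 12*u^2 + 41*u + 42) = u + 2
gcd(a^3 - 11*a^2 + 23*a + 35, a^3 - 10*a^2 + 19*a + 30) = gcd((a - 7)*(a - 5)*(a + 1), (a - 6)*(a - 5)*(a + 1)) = a^2 - 4*a - 5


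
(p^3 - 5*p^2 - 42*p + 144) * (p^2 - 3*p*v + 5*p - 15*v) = p^5 - 3*p^4*v - 67*p^3 + 201*p^2*v - 66*p^2 + 198*p*v + 720*p - 2160*v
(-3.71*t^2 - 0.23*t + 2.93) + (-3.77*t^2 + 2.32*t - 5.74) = -7.48*t^2 + 2.09*t - 2.81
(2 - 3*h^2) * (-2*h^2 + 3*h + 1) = 6*h^4 - 9*h^3 - 7*h^2 + 6*h + 2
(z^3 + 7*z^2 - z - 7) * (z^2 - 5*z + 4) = z^5 + 2*z^4 - 32*z^3 + 26*z^2 + 31*z - 28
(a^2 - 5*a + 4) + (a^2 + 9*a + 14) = 2*a^2 + 4*a + 18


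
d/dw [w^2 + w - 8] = 2*w + 1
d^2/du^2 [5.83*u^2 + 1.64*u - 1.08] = 11.6600000000000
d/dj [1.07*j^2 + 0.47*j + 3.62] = 2.14*j + 0.47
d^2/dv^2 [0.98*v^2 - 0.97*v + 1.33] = 1.96000000000000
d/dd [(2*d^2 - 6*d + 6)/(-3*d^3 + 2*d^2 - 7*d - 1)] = 2*(3*d^4 - 18*d^3 + 26*d^2 - 14*d + 24)/(9*d^6 - 12*d^5 + 46*d^4 - 22*d^3 + 45*d^2 + 14*d + 1)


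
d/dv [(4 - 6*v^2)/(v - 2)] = 2*(3*v^2 - 6*v*(v - 2) - 2)/(v - 2)^2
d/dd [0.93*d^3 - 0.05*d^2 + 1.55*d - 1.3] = 2.79*d^2 - 0.1*d + 1.55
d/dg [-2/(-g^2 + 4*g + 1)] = 4*(2 - g)/(-g^2 + 4*g + 1)^2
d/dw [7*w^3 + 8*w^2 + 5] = w*(21*w + 16)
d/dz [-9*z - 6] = -9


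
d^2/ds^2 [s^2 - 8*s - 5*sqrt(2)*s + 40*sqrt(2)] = 2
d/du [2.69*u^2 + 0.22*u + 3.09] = 5.38*u + 0.22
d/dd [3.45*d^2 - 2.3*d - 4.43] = 6.9*d - 2.3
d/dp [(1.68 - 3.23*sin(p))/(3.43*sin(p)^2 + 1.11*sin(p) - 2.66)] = (11.0789*sin(p)^2 - 11.5248*sin(p) + 6.727)*cos(p)/(11.7649*sin(p)^4 + 7.6146*sin(p)^3 - 17.0155*sin(p)^2 - 5.9052*sin(p) + 7.0756)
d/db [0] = 0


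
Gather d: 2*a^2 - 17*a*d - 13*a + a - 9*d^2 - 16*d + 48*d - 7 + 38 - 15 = 2*a^2 - 12*a - 9*d^2 + d*(32 - 17*a) + 16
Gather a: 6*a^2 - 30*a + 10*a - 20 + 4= 6*a^2 - 20*a - 16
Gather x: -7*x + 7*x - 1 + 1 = 0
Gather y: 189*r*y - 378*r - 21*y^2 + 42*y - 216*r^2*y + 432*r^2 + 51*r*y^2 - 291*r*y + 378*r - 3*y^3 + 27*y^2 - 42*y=432*r^2 - 3*y^3 + y^2*(51*r + 6) + y*(-216*r^2 - 102*r)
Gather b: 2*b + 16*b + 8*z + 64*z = 18*b + 72*z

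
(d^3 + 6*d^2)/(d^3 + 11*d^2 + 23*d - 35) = d^2*(d + 6)/(d^3 + 11*d^2 + 23*d - 35)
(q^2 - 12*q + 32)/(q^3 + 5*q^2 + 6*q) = (q^2 - 12*q + 32)/(q*(q^2 + 5*q + 6))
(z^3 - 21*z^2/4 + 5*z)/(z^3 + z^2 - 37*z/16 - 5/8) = 4*z*(z - 4)/(4*z^2 + 9*z + 2)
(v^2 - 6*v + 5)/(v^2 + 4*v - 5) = (v - 5)/(v + 5)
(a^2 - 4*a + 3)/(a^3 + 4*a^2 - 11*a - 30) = (a - 1)/(a^2 + 7*a + 10)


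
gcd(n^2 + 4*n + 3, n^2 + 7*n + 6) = n + 1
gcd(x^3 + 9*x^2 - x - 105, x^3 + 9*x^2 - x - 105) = x^3 + 9*x^2 - x - 105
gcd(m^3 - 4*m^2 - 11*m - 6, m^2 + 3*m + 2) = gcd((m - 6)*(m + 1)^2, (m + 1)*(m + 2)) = m + 1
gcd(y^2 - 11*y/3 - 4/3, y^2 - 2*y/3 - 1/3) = y + 1/3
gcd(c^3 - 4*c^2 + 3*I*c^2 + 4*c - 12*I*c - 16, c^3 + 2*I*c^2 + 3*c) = c - I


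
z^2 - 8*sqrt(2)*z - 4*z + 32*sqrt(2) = (z - 4)*(z - 8*sqrt(2))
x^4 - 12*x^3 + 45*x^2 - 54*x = x*(x - 6)*(x - 3)^2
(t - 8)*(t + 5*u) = t^2 + 5*t*u - 8*t - 40*u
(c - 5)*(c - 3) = c^2 - 8*c + 15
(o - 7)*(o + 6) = o^2 - o - 42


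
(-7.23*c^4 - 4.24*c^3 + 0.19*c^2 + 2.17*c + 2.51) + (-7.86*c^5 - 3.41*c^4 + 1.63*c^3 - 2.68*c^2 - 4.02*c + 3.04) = -7.86*c^5 - 10.64*c^4 - 2.61*c^3 - 2.49*c^2 - 1.85*c + 5.55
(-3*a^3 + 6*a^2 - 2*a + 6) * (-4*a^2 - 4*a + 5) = 12*a^5 - 12*a^4 - 31*a^3 + 14*a^2 - 34*a + 30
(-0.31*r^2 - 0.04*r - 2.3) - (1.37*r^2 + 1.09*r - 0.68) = -1.68*r^2 - 1.13*r - 1.62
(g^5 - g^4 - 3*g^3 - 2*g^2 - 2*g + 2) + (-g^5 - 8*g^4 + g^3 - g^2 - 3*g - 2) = -9*g^4 - 2*g^3 - 3*g^2 - 5*g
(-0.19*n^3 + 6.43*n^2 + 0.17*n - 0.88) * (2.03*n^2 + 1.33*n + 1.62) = -0.3857*n^5 + 12.8002*n^4 + 8.5892*n^3 + 8.8563*n^2 - 0.895*n - 1.4256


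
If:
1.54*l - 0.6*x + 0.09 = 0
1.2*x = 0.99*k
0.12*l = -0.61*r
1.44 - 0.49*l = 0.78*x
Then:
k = 1.83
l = 0.53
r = -0.10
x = 1.51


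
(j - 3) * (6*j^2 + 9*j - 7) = 6*j^3 - 9*j^2 - 34*j + 21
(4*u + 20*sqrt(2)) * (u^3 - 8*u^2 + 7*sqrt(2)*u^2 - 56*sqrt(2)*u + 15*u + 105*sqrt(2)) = 4*u^4 - 32*u^3 + 48*sqrt(2)*u^3 - 384*sqrt(2)*u^2 + 340*u^2 - 2240*u + 720*sqrt(2)*u + 4200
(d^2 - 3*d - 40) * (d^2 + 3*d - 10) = d^4 - 59*d^2 - 90*d + 400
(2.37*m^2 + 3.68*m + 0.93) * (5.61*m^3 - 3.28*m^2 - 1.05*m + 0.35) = 13.2957*m^5 + 12.8712*m^4 - 9.3416*m^3 - 6.0849*m^2 + 0.3115*m + 0.3255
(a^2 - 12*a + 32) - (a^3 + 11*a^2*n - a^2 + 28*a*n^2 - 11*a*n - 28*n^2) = -a^3 - 11*a^2*n + 2*a^2 - 28*a*n^2 + 11*a*n - 12*a + 28*n^2 + 32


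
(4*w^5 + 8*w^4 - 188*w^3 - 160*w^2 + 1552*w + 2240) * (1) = 4*w^5 + 8*w^4 - 188*w^3 - 160*w^2 + 1552*w + 2240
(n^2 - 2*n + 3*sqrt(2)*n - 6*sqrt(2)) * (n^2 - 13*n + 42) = n^4 - 15*n^3 + 3*sqrt(2)*n^3 - 45*sqrt(2)*n^2 + 68*n^2 - 84*n + 204*sqrt(2)*n - 252*sqrt(2)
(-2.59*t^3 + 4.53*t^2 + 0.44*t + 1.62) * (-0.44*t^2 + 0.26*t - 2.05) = 1.1396*t^5 - 2.6666*t^4 + 6.2937*t^3 - 9.8849*t^2 - 0.4808*t - 3.321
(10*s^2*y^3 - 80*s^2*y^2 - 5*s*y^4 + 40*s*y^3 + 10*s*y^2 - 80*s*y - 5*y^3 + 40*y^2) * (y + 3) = 10*s^2*y^4 - 50*s^2*y^3 - 240*s^2*y^2 - 5*s*y^5 + 25*s*y^4 + 130*s*y^3 - 50*s*y^2 - 240*s*y - 5*y^4 + 25*y^3 + 120*y^2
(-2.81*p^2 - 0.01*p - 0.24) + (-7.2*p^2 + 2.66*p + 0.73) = -10.01*p^2 + 2.65*p + 0.49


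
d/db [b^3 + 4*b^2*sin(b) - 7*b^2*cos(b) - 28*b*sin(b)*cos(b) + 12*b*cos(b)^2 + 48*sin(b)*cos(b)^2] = 7*b^2*sin(b) + 4*b^2*cos(b) + 3*b^2 + 8*b*sin(b) - 12*b*sin(2*b) - 14*b*cos(b) - 28*b*cos(2*b) - 14*sin(2*b) + 12*cos(b) + 6*cos(2*b) + 36*cos(3*b) + 6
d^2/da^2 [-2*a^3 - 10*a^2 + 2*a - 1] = -12*a - 20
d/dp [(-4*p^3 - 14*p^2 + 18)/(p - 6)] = 2*(-4*p^3 + 29*p^2 + 84*p - 9)/(p^2 - 12*p + 36)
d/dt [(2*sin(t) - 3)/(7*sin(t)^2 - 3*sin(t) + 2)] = (-14*sin(t)^2 + 42*sin(t) - 5)*cos(t)/(7*sin(t)^2 - 3*sin(t) + 2)^2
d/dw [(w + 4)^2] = 2*w + 8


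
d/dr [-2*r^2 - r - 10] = -4*r - 1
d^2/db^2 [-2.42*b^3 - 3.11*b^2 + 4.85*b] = -14.52*b - 6.22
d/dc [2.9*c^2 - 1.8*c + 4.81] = 5.8*c - 1.8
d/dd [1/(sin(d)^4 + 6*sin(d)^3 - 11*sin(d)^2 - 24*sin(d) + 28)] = 2*(-2*sin(d)^3 - 9*sin(d)^2 + 11*sin(d) + 12)*cos(d)/(sin(d)^4 + 6*sin(d)^3 - 11*sin(d)^2 - 24*sin(d) + 28)^2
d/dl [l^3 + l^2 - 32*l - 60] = 3*l^2 + 2*l - 32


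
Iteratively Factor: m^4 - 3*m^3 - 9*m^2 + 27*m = (m - 3)*(m^3 - 9*m) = m*(m - 3)*(m^2 - 9) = m*(m - 3)^2*(m + 3)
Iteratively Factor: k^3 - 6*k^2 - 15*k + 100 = (k + 4)*(k^2 - 10*k + 25) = (k - 5)*(k + 4)*(k - 5)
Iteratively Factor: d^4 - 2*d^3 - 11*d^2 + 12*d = (d - 1)*(d^3 - d^2 - 12*d) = (d - 1)*(d + 3)*(d^2 - 4*d) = (d - 4)*(d - 1)*(d + 3)*(d)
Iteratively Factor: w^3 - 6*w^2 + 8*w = (w - 4)*(w^2 - 2*w) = w*(w - 4)*(w - 2)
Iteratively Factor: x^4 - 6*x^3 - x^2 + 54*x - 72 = (x - 2)*(x^3 - 4*x^2 - 9*x + 36) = (x - 4)*(x - 2)*(x^2 - 9) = (x - 4)*(x - 3)*(x - 2)*(x + 3)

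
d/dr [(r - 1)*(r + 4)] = 2*r + 3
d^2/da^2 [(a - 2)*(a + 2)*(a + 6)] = 6*a + 12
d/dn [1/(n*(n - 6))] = 2*(3 - n)/(n^2*(n^2 - 12*n + 36))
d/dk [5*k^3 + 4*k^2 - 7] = k*(15*k + 8)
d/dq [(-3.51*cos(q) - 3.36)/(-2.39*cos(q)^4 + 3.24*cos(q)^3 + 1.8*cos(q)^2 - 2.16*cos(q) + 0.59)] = (25.1667*cos(q)^4 + 9.3768*cos(q)^3 - 38.9772*cos(q)^2 - 12.096*cos(q) + 9.3285)*sin(q)/(5.7121*cos(q)^8 - 15.4872*cos(q)^7 + 1.8936*cos(q)^6 + 21.9888*cos(q)^5 - 13.577*cos(q)^4 - 3.9528*cos(q)^3 + 6.7896*cos(q)^2 - 2.5488*cos(q) + 0.3481)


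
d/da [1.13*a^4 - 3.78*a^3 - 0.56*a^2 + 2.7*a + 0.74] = 4.52*a^3 - 11.34*a^2 - 1.12*a + 2.7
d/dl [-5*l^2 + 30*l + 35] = 30 - 10*l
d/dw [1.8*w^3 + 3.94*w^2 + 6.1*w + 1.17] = 5.4*w^2 + 7.88*w + 6.1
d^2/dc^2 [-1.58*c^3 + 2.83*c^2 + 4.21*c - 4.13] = 5.66 - 9.48*c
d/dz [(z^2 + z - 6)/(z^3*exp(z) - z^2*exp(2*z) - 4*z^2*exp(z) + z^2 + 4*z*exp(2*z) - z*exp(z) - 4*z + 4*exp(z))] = ((2*z + 1)*(z^3*exp(z) - z^2*exp(2*z) - 4*z^2*exp(z) + z^2 + 4*z*exp(2*z) - z*exp(z) - 4*z + 4*exp(z)) - (z^2 + z - 6)*(z^3*exp(z) - 2*z^2*exp(2*z) - z^2*exp(z) + 6*z*exp(2*z) - 9*z*exp(z) + 2*z + 4*exp(2*z) + 3*exp(z) - 4))/(z^3*exp(z) - z^2*exp(2*z) - 4*z^2*exp(z) + z^2 + 4*z*exp(2*z) - z*exp(z) - 4*z + 4*exp(z))^2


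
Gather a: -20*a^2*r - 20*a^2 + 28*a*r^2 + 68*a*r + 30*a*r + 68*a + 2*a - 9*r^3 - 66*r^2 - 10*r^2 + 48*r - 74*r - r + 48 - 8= a^2*(-20*r - 20) + a*(28*r^2 + 98*r + 70) - 9*r^3 - 76*r^2 - 27*r + 40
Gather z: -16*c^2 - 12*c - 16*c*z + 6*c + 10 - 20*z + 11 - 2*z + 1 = -16*c^2 - 6*c + z*(-16*c - 22) + 22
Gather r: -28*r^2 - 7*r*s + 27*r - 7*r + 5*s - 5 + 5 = -28*r^2 + r*(20 - 7*s) + 5*s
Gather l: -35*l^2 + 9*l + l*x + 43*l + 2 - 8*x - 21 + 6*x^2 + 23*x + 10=-35*l^2 + l*(x + 52) + 6*x^2 + 15*x - 9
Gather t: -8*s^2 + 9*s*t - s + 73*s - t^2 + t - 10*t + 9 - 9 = -8*s^2 + 72*s - t^2 + t*(9*s - 9)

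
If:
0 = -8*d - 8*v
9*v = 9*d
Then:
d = 0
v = 0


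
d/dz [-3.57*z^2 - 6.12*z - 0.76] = -7.14*z - 6.12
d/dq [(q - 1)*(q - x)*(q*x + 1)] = x*(q - 1)*(q - x) + (q - 1)*(q*x + 1) + (q - x)*(q*x + 1)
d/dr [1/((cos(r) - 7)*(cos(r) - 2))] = (2*cos(r) - 9)*sin(r)/((cos(r) - 7)^2*(cos(r) - 2)^2)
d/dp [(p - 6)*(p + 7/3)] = 2*p - 11/3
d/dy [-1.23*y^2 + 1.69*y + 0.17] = 1.69 - 2.46*y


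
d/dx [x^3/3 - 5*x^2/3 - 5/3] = x*(3*x - 10)/3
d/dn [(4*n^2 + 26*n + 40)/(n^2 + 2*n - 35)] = 18*(-n^2 - 20*n - 55)/(n^4 + 4*n^3 - 66*n^2 - 140*n + 1225)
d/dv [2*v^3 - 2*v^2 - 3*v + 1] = 6*v^2 - 4*v - 3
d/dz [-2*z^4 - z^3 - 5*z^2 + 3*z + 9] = -8*z^3 - 3*z^2 - 10*z + 3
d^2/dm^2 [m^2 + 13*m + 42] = 2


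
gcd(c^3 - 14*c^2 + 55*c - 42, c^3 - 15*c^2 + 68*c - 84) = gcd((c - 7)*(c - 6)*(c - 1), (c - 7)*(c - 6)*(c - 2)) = c^2 - 13*c + 42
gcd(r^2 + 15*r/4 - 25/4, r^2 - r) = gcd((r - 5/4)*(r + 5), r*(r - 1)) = 1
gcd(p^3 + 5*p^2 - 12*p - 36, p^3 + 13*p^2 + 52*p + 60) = p^2 + 8*p + 12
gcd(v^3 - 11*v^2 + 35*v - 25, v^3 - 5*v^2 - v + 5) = v^2 - 6*v + 5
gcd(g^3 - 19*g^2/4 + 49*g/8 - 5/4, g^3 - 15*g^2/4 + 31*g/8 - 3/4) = g^2 - 9*g/4 + 1/2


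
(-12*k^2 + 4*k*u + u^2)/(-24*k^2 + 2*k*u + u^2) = (-2*k + u)/(-4*k + u)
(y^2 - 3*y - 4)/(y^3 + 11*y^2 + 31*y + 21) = (y - 4)/(y^2 + 10*y + 21)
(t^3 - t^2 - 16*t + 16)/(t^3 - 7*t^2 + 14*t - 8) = (t + 4)/(t - 2)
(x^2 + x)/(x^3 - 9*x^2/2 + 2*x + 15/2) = 2*x/(2*x^2 - 11*x + 15)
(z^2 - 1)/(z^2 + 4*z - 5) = (z + 1)/(z + 5)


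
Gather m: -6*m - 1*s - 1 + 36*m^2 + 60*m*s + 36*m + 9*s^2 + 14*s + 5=36*m^2 + m*(60*s + 30) + 9*s^2 + 13*s + 4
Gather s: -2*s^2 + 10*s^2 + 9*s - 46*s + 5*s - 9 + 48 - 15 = 8*s^2 - 32*s + 24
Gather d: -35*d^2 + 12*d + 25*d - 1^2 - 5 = -35*d^2 + 37*d - 6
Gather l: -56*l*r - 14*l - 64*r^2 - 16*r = l*(-56*r - 14) - 64*r^2 - 16*r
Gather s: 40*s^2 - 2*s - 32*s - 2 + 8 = 40*s^2 - 34*s + 6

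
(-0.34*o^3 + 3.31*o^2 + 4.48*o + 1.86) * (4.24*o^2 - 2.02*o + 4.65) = -1.4416*o^5 + 14.7212*o^4 + 10.728*o^3 + 14.2283*o^2 + 17.0748*o + 8.649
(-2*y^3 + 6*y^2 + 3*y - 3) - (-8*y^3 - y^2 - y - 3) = 6*y^3 + 7*y^2 + 4*y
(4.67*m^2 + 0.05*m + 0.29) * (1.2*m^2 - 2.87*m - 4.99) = 5.604*m^4 - 13.3429*m^3 - 23.0988*m^2 - 1.0818*m - 1.4471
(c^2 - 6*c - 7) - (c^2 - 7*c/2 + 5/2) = -5*c/2 - 19/2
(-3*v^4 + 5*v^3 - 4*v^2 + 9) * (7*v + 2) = -21*v^5 + 29*v^4 - 18*v^3 - 8*v^2 + 63*v + 18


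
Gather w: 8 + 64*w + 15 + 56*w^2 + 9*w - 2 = 56*w^2 + 73*w + 21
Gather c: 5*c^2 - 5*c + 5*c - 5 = 5*c^2 - 5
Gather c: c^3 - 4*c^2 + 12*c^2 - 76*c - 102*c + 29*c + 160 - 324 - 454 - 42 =c^3 + 8*c^2 - 149*c - 660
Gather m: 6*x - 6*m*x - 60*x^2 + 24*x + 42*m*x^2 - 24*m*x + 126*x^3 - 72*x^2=m*(42*x^2 - 30*x) + 126*x^3 - 132*x^2 + 30*x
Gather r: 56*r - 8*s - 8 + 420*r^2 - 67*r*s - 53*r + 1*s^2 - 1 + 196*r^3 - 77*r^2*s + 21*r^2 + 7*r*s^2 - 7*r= 196*r^3 + r^2*(441 - 77*s) + r*(7*s^2 - 67*s - 4) + s^2 - 8*s - 9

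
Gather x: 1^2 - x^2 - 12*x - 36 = -x^2 - 12*x - 35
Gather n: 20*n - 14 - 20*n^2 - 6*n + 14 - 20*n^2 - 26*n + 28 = -40*n^2 - 12*n + 28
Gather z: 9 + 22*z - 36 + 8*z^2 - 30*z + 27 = 8*z^2 - 8*z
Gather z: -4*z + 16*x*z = z*(16*x - 4)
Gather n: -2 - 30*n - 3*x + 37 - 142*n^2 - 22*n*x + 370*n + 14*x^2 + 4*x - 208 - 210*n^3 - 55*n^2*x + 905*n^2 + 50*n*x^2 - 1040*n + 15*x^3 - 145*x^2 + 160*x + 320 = -210*n^3 + n^2*(763 - 55*x) + n*(50*x^2 - 22*x - 700) + 15*x^3 - 131*x^2 + 161*x + 147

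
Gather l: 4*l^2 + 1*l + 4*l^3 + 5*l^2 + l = 4*l^3 + 9*l^2 + 2*l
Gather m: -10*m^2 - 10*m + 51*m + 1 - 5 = -10*m^2 + 41*m - 4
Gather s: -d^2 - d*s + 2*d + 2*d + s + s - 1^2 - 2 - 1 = -d^2 + 4*d + s*(2 - d) - 4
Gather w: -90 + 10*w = 10*w - 90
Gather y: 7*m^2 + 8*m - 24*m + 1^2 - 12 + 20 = 7*m^2 - 16*m + 9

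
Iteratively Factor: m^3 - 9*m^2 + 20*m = (m)*(m^2 - 9*m + 20) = m*(m - 4)*(m - 5)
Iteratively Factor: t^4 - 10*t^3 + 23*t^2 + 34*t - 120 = (t - 3)*(t^3 - 7*t^2 + 2*t + 40) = (t - 3)*(t + 2)*(t^2 - 9*t + 20) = (t - 5)*(t - 3)*(t + 2)*(t - 4)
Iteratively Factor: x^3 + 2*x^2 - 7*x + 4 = (x - 1)*(x^2 + 3*x - 4) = (x - 1)*(x + 4)*(x - 1)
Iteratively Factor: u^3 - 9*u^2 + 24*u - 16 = (u - 1)*(u^2 - 8*u + 16) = (u - 4)*(u - 1)*(u - 4)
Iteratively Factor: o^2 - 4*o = (o)*(o - 4)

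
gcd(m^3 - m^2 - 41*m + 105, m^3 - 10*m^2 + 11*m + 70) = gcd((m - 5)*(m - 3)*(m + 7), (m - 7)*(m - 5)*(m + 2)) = m - 5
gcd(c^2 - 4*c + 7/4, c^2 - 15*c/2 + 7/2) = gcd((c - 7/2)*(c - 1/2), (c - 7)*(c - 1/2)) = c - 1/2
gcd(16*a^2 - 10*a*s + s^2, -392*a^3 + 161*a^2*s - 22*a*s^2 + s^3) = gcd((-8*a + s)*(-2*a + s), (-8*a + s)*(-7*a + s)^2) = -8*a + s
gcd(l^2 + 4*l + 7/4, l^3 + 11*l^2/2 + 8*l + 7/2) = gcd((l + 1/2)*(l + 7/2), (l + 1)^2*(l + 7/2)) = l + 7/2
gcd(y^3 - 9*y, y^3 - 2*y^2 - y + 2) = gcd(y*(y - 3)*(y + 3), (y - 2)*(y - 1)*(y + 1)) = 1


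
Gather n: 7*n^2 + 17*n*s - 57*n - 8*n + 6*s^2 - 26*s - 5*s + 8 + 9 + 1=7*n^2 + n*(17*s - 65) + 6*s^2 - 31*s + 18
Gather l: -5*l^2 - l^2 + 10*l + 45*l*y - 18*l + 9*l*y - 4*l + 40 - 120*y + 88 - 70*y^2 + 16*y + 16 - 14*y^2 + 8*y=-6*l^2 + l*(54*y - 12) - 84*y^2 - 96*y + 144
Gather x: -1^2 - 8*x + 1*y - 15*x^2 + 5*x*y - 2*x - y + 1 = -15*x^2 + x*(5*y - 10)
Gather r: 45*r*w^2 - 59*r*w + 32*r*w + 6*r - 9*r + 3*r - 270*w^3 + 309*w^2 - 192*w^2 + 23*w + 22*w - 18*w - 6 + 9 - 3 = r*(45*w^2 - 27*w) - 270*w^3 + 117*w^2 + 27*w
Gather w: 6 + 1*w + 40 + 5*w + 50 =6*w + 96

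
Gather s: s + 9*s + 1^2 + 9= 10*s + 10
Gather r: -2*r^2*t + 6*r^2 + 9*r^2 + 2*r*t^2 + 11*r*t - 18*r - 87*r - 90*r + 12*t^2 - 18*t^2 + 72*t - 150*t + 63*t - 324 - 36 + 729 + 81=r^2*(15 - 2*t) + r*(2*t^2 + 11*t - 195) - 6*t^2 - 15*t + 450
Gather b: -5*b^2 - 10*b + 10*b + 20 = 20 - 5*b^2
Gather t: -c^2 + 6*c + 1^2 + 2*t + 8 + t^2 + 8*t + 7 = -c^2 + 6*c + t^2 + 10*t + 16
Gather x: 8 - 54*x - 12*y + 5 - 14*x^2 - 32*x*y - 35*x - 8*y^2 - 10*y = -14*x^2 + x*(-32*y - 89) - 8*y^2 - 22*y + 13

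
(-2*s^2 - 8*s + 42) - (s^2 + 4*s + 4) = -3*s^2 - 12*s + 38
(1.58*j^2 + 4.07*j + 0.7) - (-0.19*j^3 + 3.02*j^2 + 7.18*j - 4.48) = 0.19*j^3 - 1.44*j^2 - 3.11*j + 5.18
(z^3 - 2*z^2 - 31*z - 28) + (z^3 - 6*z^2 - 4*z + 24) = 2*z^3 - 8*z^2 - 35*z - 4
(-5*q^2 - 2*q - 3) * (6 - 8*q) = 40*q^3 - 14*q^2 + 12*q - 18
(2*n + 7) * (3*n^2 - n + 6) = 6*n^3 + 19*n^2 + 5*n + 42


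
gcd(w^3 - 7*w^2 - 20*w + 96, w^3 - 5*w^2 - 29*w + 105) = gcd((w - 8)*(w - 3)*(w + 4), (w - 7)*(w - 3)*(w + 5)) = w - 3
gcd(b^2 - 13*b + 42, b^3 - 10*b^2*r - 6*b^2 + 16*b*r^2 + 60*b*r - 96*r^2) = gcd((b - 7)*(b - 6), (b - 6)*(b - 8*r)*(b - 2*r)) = b - 6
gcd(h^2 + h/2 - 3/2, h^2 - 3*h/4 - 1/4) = h - 1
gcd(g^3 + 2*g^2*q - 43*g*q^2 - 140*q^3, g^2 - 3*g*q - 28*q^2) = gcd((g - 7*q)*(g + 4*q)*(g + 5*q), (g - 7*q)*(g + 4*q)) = -g^2 + 3*g*q + 28*q^2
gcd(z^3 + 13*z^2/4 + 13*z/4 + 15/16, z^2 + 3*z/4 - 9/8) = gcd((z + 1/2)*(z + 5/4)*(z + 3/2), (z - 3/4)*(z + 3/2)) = z + 3/2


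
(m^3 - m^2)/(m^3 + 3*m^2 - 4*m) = m/(m + 4)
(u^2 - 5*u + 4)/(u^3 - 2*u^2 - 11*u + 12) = 1/(u + 3)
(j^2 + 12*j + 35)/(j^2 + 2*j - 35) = (j + 5)/(j - 5)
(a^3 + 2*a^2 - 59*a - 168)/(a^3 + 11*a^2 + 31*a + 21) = (a - 8)/(a + 1)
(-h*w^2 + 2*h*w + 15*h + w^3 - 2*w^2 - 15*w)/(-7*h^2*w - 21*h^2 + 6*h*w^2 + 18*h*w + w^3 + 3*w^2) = (w - 5)/(7*h + w)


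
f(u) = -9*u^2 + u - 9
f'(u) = 1 - 18*u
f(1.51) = -28.01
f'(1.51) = -26.18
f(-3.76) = -140.00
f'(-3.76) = 68.68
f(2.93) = -83.33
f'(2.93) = -51.74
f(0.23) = -9.25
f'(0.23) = -3.14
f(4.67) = -200.61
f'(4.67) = -83.06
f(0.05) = -8.97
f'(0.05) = 0.10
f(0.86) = -14.80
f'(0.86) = -14.48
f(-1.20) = -23.16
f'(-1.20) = 22.60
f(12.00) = -1293.00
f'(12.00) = -215.00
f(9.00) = -729.00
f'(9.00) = -161.00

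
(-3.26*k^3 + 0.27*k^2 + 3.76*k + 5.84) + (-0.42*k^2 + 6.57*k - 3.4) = -3.26*k^3 - 0.15*k^2 + 10.33*k + 2.44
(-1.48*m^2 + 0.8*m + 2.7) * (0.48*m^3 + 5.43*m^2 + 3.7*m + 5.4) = -0.7104*m^5 - 7.6524*m^4 + 0.164000000000001*m^3 + 9.629*m^2 + 14.31*m + 14.58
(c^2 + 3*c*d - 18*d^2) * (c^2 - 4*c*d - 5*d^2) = c^4 - c^3*d - 35*c^2*d^2 + 57*c*d^3 + 90*d^4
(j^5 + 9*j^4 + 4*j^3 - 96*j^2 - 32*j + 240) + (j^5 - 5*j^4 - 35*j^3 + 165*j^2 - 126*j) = 2*j^5 + 4*j^4 - 31*j^3 + 69*j^2 - 158*j + 240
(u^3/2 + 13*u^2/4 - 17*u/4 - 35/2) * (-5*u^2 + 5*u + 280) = -5*u^5/2 - 55*u^4/4 + 355*u^3/2 + 3905*u^2/4 - 2555*u/2 - 4900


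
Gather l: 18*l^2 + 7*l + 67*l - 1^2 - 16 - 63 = 18*l^2 + 74*l - 80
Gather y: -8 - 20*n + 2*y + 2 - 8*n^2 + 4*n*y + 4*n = -8*n^2 - 16*n + y*(4*n + 2) - 6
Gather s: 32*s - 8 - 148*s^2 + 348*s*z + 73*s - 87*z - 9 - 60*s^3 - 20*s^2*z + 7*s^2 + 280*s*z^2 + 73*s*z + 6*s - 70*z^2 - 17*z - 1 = -60*s^3 + s^2*(-20*z - 141) + s*(280*z^2 + 421*z + 111) - 70*z^2 - 104*z - 18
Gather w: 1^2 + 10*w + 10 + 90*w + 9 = 100*w + 20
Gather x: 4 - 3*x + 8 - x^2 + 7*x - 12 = -x^2 + 4*x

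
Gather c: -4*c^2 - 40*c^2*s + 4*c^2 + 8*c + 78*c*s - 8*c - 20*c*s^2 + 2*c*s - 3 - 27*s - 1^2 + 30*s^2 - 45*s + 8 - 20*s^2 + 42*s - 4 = -40*c^2*s + c*(-20*s^2 + 80*s) + 10*s^2 - 30*s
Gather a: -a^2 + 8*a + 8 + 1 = -a^2 + 8*a + 9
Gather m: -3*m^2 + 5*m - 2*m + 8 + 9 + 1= -3*m^2 + 3*m + 18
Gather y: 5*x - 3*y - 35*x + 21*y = -30*x + 18*y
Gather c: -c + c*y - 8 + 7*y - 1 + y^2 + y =c*(y - 1) + y^2 + 8*y - 9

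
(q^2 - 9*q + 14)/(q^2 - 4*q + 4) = (q - 7)/(q - 2)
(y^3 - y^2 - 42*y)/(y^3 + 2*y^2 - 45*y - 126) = y/(y + 3)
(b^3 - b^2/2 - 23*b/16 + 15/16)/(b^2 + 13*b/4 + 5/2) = (4*b^2 - 7*b + 3)/(4*(b + 2))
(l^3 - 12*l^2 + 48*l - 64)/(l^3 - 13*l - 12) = (l^2 - 8*l + 16)/(l^2 + 4*l + 3)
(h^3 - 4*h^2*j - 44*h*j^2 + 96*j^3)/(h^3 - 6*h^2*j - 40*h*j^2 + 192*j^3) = (h - 2*j)/(h - 4*j)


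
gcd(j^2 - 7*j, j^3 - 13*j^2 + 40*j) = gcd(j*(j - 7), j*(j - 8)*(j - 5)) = j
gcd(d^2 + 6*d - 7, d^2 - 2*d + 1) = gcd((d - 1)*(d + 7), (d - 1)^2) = d - 1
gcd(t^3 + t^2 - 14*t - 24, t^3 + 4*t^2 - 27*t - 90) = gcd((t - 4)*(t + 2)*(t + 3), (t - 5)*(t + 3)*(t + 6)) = t + 3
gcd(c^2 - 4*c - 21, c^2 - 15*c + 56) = c - 7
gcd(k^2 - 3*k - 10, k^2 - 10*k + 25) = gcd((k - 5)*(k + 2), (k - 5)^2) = k - 5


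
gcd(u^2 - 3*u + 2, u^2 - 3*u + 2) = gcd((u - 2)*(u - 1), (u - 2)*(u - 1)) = u^2 - 3*u + 2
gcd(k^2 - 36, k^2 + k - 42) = k - 6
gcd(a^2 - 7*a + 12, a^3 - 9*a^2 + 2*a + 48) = a - 3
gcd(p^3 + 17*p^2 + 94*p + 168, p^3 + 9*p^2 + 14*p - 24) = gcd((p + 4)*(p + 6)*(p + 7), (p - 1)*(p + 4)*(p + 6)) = p^2 + 10*p + 24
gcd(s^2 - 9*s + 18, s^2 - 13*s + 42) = s - 6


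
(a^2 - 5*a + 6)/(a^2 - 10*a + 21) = (a - 2)/(a - 7)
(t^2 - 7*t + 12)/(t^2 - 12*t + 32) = (t - 3)/(t - 8)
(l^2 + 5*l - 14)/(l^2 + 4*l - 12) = (l + 7)/(l + 6)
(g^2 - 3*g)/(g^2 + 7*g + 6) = g*(g - 3)/(g^2 + 7*g + 6)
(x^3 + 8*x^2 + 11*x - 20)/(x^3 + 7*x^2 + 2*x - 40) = (x - 1)/(x - 2)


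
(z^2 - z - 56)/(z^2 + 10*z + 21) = (z - 8)/(z + 3)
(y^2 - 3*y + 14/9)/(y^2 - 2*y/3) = (y - 7/3)/y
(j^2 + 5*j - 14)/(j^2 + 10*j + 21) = (j - 2)/(j + 3)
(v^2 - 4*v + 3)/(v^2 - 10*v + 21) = (v - 1)/(v - 7)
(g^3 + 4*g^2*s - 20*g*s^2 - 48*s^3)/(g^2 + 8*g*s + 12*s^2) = g - 4*s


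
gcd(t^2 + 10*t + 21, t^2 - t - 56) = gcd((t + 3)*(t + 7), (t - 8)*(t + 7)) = t + 7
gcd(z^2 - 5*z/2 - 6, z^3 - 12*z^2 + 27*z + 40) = 1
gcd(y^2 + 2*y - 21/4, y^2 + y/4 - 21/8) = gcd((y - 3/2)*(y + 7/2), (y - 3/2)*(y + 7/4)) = y - 3/2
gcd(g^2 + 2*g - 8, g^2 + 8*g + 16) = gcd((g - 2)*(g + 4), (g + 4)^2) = g + 4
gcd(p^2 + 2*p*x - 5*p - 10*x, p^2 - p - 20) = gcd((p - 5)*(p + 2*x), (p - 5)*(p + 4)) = p - 5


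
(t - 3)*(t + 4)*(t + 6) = t^3 + 7*t^2 - 6*t - 72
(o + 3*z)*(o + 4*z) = o^2 + 7*o*z + 12*z^2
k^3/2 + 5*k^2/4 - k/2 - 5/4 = (k/2 + 1/2)*(k - 1)*(k + 5/2)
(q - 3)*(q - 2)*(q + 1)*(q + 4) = q^4 - 15*q^2 + 10*q + 24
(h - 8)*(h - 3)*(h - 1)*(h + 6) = h^4 - 6*h^3 - 37*h^2 + 186*h - 144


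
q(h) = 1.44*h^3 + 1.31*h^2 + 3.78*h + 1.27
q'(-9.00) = 330.12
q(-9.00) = -976.40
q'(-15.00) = 936.48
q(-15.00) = -4620.68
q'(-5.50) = 120.05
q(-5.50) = -219.47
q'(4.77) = 114.57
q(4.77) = 205.39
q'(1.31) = 14.63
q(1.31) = 11.71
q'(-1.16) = 6.55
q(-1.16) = -3.60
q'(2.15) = 29.38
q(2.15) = 29.76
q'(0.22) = 4.57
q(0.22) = 2.18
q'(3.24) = 57.62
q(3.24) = 76.25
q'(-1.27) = 7.42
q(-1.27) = -4.37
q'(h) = 4.32*h^2 + 2.62*h + 3.78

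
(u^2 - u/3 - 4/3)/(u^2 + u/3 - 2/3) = (3*u - 4)/(3*u - 2)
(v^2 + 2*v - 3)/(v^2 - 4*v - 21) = (v - 1)/(v - 7)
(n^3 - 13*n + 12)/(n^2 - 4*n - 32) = (n^2 - 4*n + 3)/(n - 8)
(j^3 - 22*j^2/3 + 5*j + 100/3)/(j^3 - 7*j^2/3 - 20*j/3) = (j - 5)/j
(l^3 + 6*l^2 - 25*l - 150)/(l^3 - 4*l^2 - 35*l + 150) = (l + 5)/(l - 5)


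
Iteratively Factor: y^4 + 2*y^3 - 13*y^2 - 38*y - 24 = (y - 4)*(y^3 + 6*y^2 + 11*y + 6) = (y - 4)*(y + 3)*(y^2 + 3*y + 2) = (y - 4)*(y + 1)*(y + 3)*(y + 2)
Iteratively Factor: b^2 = (b)*(b)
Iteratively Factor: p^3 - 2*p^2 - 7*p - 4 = (p + 1)*(p^2 - 3*p - 4) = (p - 4)*(p + 1)*(p + 1)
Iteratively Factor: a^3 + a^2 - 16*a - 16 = (a - 4)*(a^2 + 5*a + 4) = (a - 4)*(a + 4)*(a + 1)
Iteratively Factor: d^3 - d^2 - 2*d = (d + 1)*(d^2 - 2*d) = (d - 2)*(d + 1)*(d)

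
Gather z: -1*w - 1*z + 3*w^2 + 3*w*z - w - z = 3*w^2 - 2*w + z*(3*w - 2)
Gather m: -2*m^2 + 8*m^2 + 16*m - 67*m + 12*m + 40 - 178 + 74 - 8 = 6*m^2 - 39*m - 72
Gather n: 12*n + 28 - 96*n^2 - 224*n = -96*n^2 - 212*n + 28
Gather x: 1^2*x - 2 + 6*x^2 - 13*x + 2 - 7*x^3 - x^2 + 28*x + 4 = -7*x^3 + 5*x^2 + 16*x + 4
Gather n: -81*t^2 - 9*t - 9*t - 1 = -81*t^2 - 18*t - 1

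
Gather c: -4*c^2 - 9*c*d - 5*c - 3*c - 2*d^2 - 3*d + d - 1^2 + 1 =-4*c^2 + c*(-9*d - 8) - 2*d^2 - 2*d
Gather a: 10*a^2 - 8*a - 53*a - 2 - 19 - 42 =10*a^2 - 61*a - 63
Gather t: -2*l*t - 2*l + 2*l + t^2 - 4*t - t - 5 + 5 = t^2 + t*(-2*l - 5)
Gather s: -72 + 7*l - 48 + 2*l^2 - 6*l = 2*l^2 + l - 120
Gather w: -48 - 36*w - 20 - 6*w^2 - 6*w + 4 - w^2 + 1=-7*w^2 - 42*w - 63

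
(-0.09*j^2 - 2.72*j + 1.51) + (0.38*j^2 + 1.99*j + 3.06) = 0.29*j^2 - 0.73*j + 4.57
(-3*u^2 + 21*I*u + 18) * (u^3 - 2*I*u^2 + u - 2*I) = -3*u^5 + 27*I*u^4 + 57*u^3 - 9*I*u^2 + 60*u - 36*I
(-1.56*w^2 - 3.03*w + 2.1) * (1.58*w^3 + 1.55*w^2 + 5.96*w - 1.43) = -2.4648*w^5 - 7.2054*w^4 - 10.6761*w^3 - 12.573*w^2 + 16.8489*w - 3.003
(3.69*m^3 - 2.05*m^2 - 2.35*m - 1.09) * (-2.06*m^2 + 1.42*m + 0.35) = -7.6014*m^5 + 9.4628*m^4 + 3.2215*m^3 - 1.8091*m^2 - 2.3703*m - 0.3815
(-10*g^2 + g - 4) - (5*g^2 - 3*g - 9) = -15*g^2 + 4*g + 5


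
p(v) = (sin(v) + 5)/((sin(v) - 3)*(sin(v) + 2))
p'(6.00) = 0.05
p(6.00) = -0.84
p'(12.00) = 0.13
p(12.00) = -0.86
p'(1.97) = 0.12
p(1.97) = -0.98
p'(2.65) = 0.13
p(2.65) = -0.88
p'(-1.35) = 0.10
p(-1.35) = -0.99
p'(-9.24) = -0.02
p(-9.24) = -0.83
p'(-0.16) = 0.02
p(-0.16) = -0.83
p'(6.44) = -0.07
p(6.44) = -0.84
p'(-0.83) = 0.18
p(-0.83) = -0.90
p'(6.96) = -0.15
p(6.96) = -0.90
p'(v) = cos(v)/((sin(v) - 3)*(sin(v) + 2)) - (sin(v) + 5)*cos(v)/((sin(v) - 3)*(sin(v) + 2)^2) - (sin(v) + 5)*cos(v)/((sin(v) - 3)^2*(sin(v) + 2))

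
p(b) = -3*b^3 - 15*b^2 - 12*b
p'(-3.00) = -3.00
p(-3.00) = -18.00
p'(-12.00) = -948.00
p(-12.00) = 3168.00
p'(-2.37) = 8.55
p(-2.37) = -15.88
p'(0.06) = -13.83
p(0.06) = -0.77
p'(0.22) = -19.04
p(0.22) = -3.40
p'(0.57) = -32.02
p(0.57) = -12.27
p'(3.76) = -252.04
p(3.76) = -416.66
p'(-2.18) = 10.63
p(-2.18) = -14.05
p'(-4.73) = -71.46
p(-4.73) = 38.64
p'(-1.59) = 12.95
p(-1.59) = -6.78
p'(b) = -9*b^2 - 30*b - 12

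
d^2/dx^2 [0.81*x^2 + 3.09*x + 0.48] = 1.62000000000000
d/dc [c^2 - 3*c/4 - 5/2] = 2*c - 3/4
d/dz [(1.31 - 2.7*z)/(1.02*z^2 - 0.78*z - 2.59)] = (2.754*z^2 - 2.6724*z + 8.0148)/(1.0404*z^4 - 1.5912*z^3 - 4.6752*z^2 + 4.0404*z + 6.7081)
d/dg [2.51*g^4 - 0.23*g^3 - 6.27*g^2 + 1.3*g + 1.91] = 10.04*g^3 - 0.69*g^2 - 12.54*g + 1.3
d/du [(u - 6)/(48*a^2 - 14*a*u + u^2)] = (48*a^2 - 14*a*u + u^2 + 2*(7*a - u)*(u - 6))/(48*a^2 - 14*a*u + u^2)^2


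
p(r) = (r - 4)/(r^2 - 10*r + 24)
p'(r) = (10 - 2*r)*(r - 4)/(r^2 - 10*r + 24)^2 + 1/(r^2 - 10*r + 24)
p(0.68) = -0.19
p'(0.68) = -0.04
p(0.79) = -0.19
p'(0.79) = -0.04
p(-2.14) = -0.12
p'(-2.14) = -0.02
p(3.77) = -0.45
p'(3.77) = -0.20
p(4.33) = -0.60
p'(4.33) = -0.36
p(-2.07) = -0.12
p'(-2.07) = -0.02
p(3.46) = -0.39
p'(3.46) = -0.16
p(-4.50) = -0.10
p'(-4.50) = -0.01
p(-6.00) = -0.08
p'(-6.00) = -0.00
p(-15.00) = -0.05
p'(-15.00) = 0.00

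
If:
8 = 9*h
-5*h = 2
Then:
No Solution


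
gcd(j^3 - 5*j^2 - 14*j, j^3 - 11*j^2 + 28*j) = j^2 - 7*j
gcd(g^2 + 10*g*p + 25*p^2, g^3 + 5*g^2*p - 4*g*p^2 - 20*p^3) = g + 5*p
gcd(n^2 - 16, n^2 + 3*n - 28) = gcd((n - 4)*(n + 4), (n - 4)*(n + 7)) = n - 4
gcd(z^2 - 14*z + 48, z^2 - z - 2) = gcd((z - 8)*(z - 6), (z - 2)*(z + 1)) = 1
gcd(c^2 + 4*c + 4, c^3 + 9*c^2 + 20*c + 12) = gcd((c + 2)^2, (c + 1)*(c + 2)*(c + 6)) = c + 2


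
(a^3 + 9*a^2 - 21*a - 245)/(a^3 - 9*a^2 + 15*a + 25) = (a^2 + 14*a + 49)/(a^2 - 4*a - 5)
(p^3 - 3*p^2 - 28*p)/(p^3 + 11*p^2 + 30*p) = (p^2 - 3*p - 28)/(p^2 + 11*p + 30)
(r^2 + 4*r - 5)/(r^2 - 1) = (r + 5)/(r + 1)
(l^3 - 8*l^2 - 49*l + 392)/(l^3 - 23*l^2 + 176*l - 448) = (l + 7)/(l - 8)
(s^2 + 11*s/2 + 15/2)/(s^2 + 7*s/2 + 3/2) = (2*s + 5)/(2*s + 1)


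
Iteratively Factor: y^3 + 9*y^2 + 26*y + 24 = (y + 3)*(y^2 + 6*y + 8) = (y + 3)*(y + 4)*(y + 2)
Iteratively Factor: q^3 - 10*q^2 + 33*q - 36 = (q - 3)*(q^2 - 7*q + 12) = (q - 3)^2*(q - 4)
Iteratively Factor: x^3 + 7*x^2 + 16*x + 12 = (x + 3)*(x^2 + 4*x + 4) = (x + 2)*(x + 3)*(x + 2)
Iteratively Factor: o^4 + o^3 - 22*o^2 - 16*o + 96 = (o - 4)*(o^3 + 5*o^2 - 2*o - 24) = (o - 4)*(o + 3)*(o^2 + 2*o - 8) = (o - 4)*(o - 2)*(o + 3)*(o + 4)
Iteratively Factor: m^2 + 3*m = (m)*(m + 3)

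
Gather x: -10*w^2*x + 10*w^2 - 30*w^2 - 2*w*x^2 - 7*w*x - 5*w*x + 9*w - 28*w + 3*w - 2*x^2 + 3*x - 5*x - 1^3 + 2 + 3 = -20*w^2 - 16*w + x^2*(-2*w - 2) + x*(-10*w^2 - 12*w - 2) + 4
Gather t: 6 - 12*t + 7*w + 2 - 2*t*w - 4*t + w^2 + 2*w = t*(-2*w - 16) + w^2 + 9*w + 8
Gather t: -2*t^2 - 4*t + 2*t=-2*t^2 - 2*t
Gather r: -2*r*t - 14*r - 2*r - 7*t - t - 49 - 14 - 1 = r*(-2*t - 16) - 8*t - 64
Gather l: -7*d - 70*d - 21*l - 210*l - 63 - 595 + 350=-77*d - 231*l - 308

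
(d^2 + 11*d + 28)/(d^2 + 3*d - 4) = (d + 7)/(d - 1)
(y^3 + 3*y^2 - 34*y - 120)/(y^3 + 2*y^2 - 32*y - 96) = (y + 5)/(y + 4)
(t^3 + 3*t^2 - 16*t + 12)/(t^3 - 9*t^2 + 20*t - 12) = (t + 6)/(t - 6)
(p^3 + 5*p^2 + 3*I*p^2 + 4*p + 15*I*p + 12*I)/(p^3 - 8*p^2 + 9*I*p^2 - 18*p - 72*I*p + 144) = (p^2 + 5*p + 4)/(p^2 + p*(-8 + 6*I) - 48*I)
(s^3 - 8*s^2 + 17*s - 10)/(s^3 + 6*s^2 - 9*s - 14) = (s^2 - 6*s + 5)/(s^2 + 8*s + 7)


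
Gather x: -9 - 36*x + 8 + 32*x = -4*x - 1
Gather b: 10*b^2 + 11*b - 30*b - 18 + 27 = 10*b^2 - 19*b + 9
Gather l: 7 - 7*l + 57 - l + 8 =72 - 8*l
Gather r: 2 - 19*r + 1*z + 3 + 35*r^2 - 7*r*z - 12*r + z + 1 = 35*r^2 + r*(-7*z - 31) + 2*z + 6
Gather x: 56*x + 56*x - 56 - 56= 112*x - 112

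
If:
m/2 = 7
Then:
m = 14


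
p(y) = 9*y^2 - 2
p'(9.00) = 162.00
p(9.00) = 727.00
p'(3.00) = 54.00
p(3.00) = 79.00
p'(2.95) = 53.10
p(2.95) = 76.32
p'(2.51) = 45.18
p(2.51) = 54.70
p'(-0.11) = -1.98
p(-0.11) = -1.89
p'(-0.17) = -3.06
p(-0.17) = -1.74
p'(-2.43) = -43.74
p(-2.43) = 51.14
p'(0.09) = 1.62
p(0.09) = -1.93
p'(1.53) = 27.54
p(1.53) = 19.07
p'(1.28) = 23.04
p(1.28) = 12.75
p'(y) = 18*y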